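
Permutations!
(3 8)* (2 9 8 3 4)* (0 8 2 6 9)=[8, 1, 0, 3, 6, 5, 9, 7, 4, 2]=(0 8 4 6 9 2)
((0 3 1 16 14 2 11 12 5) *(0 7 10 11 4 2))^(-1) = ((0 3 1 16 14)(2 4)(5 7 10 11 12))^(-1) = (0 14 16 1 3)(2 4)(5 12 11 10 7)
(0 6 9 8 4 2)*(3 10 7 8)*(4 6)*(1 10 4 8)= (0 8 6 9 3 4 2)(1 10 7)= [8, 10, 0, 4, 2, 5, 9, 1, 6, 3, 7]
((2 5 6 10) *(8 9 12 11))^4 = (12)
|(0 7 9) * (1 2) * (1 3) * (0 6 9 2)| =10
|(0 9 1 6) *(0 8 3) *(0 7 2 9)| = 7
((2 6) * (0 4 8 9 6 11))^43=(0 4 8 9 6 2 11)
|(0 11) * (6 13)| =|(0 11)(6 13)| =2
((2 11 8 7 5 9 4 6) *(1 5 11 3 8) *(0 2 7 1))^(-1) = (0 11 7 6 4 9 5 1 8 3 2)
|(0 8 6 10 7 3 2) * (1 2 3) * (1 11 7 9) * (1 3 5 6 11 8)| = |(0 1 2)(3 5 6 10 9)(7 8 11)| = 15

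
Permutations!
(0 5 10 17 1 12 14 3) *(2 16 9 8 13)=[5, 12, 16, 0, 4, 10, 6, 7, 13, 8, 17, 11, 14, 2, 3, 15, 9, 1]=(0 5 10 17 1 12 14 3)(2 16 9 8 13)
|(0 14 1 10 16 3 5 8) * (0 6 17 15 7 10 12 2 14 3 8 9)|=28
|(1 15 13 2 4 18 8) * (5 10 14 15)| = |(1 5 10 14 15 13 2 4 18 8)| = 10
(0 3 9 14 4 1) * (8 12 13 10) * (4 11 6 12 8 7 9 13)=[3, 0, 2, 13, 1, 5, 12, 9, 8, 14, 7, 6, 4, 10, 11]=(0 3 13 10 7 9 14 11 6 12 4 1)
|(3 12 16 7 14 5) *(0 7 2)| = 8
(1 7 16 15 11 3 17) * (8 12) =(1 7 16 15 11 3 17)(8 12) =[0, 7, 2, 17, 4, 5, 6, 16, 12, 9, 10, 3, 8, 13, 14, 11, 15, 1]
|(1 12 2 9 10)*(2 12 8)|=|(12)(1 8 2 9 10)|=5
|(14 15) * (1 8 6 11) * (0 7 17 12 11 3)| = |(0 7 17 12 11 1 8 6 3)(14 15)| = 18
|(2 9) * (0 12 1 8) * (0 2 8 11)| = 12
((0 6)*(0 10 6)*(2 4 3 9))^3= ((2 4 3 9)(6 10))^3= (2 9 3 4)(6 10)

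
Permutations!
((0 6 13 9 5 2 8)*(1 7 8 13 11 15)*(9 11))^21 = ((0 6 9 5 2 13 11 15 1 7 8))^21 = (0 8 7 1 15 11 13 2 5 9 6)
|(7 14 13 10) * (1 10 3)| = |(1 10 7 14 13 3)| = 6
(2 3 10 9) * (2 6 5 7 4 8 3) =[0, 1, 2, 10, 8, 7, 5, 4, 3, 6, 9] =(3 10 9 6 5 7 4 8)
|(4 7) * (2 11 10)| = |(2 11 10)(4 7)| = 6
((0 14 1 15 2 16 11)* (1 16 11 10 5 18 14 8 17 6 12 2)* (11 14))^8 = ((0 8 17 6 12 2 14 16 10 5 18 11)(1 15))^8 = (0 10 12)(2 8 5)(6 11 16)(14 17 18)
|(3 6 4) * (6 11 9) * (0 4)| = |(0 4 3 11 9 6)| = 6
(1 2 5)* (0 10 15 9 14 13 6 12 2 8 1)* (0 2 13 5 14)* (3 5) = [10, 8, 14, 5, 4, 2, 12, 7, 1, 0, 15, 11, 13, 6, 3, 9] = (0 10 15 9)(1 8)(2 14 3 5)(6 12 13)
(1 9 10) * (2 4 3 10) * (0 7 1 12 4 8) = (0 7 1 9 2 8)(3 10 12 4) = [7, 9, 8, 10, 3, 5, 6, 1, 0, 2, 12, 11, 4]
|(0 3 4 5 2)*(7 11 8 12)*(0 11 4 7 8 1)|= 8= |(0 3 7 4 5 2 11 1)(8 12)|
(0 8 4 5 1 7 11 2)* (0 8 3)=(0 3)(1 7 11 2 8 4 5)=[3, 7, 8, 0, 5, 1, 6, 11, 4, 9, 10, 2]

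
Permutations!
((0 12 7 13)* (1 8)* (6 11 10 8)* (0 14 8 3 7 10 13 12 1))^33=(0 14 11 1 8 13 6)(3 7 12 10)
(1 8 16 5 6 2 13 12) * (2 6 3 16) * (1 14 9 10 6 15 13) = (1 8 2)(3 16 5)(6 15 13 12 14 9 10) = [0, 8, 1, 16, 4, 3, 15, 7, 2, 10, 6, 11, 14, 12, 9, 13, 5]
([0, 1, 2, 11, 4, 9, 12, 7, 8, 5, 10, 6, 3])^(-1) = (3 12 6 11)(5 9)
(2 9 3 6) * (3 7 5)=(2 9 7 5 3 6)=[0, 1, 9, 6, 4, 3, 2, 5, 8, 7]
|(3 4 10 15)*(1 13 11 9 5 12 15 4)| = |(1 13 11 9 5 12 15 3)(4 10)| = 8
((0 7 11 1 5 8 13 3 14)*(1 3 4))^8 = (0 3 7 14 11)(1 13 5 4 8)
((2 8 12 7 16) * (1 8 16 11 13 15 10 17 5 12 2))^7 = ((1 8 2 16)(5 12 7 11 13 15 10 17))^7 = (1 16 2 8)(5 17 10 15 13 11 7 12)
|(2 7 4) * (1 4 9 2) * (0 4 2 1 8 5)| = 4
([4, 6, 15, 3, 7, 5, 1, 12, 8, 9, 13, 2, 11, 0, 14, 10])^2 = [7, 1, 10, 3, 12, 5, 6, 11, 8, 9, 0, 15, 2, 4, 14, 13]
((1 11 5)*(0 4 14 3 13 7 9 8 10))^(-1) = (0 10 8 9 7 13 3 14 4)(1 5 11)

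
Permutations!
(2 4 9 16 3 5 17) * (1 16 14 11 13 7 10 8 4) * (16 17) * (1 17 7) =(1 7 10 8 4 9 14 11 13)(2 17)(3 5 16) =[0, 7, 17, 5, 9, 16, 6, 10, 4, 14, 8, 13, 12, 1, 11, 15, 3, 2]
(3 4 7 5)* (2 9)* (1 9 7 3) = [0, 9, 7, 4, 3, 1, 6, 5, 8, 2] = (1 9 2 7 5)(3 4)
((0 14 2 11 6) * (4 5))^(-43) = ((0 14 2 11 6)(4 5))^(-43) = (0 2 6 14 11)(4 5)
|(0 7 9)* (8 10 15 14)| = |(0 7 9)(8 10 15 14)| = 12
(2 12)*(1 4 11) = (1 4 11)(2 12) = [0, 4, 12, 3, 11, 5, 6, 7, 8, 9, 10, 1, 2]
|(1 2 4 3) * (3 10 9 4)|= 3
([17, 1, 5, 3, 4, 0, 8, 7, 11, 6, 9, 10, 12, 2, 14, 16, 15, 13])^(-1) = (0 5 2 13 17)(6 9 10 11 8)(15 16)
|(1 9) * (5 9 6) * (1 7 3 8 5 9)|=|(1 6 9 7 3 8 5)|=7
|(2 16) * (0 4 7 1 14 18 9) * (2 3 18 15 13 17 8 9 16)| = |(0 4 7 1 14 15 13 17 8 9)(3 18 16)| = 30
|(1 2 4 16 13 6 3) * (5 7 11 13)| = |(1 2 4 16 5 7 11 13 6 3)| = 10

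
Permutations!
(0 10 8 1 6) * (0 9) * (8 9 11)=(0 10 9)(1 6 11 8)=[10, 6, 2, 3, 4, 5, 11, 7, 1, 0, 9, 8]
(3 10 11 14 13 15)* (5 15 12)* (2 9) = (2 9)(3 10 11 14 13 12 5 15) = [0, 1, 9, 10, 4, 15, 6, 7, 8, 2, 11, 14, 5, 12, 13, 3]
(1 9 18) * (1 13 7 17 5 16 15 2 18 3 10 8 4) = (1 9 3 10 8 4)(2 18 13 7 17 5 16 15) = [0, 9, 18, 10, 1, 16, 6, 17, 4, 3, 8, 11, 12, 7, 14, 2, 15, 5, 13]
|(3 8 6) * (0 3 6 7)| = |(0 3 8 7)| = 4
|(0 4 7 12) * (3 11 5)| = 12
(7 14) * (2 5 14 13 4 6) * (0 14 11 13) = (0 14 7)(2 5 11 13 4 6) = [14, 1, 5, 3, 6, 11, 2, 0, 8, 9, 10, 13, 12, 4, 7]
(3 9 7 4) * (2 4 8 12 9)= (2 4 3)(7 8 12 9)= [0, 1, 4, 2, 3, 5, 6, 8, 12, 7, 10, 11, 9]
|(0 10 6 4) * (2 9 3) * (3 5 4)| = 8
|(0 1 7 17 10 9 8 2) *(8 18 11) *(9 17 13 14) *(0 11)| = 42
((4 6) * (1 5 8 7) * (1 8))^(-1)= (1 5)(4 6)(7 8)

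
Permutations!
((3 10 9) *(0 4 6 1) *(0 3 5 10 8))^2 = ((0 4 6 1 3 8)(5 10 9))^2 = (0 6 3)(1 8 4)(5 9 10)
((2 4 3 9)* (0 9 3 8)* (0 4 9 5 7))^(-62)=((0 5 7)(2 9)(4 8))^(-62)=(9)(0 5 7)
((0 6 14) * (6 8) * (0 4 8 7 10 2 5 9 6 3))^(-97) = ((0 7 10 2 5 9 6 14 4 8 3))^(-97) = (0 10 5 6 4 3 7 2 9 14 8)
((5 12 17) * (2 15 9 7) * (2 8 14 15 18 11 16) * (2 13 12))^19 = (2 16 17 18 13 5 11 12)(7 9 15 14 8)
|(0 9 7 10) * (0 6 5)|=6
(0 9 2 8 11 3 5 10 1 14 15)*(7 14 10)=[9, 10, 8, 5, 4, 7, 6, 14, 11, 2, 1, 3, 12, 13, 15, 0]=(0 9 2 8 11 3 5 7 14 15)(1 10)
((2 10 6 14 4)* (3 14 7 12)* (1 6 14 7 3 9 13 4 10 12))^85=((1 6 3 7)(2 12 9 13 4)(10 14))^85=(1 6 3 7)(10 14)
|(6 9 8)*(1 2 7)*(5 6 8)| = 3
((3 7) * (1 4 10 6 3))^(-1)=(1 7 3 6 10 4)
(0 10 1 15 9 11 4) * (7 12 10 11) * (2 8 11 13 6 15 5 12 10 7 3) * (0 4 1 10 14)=[13, 5, 8, 2, 4, 12, 15, 14, 11, 3, 10, 1, 7, 6, 0, 9]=(0 13 6 15 9 3 2 8 11 1 5 12 7 14)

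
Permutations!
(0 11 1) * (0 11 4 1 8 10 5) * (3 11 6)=(0 4 1 6 3 11 8 10 5)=[4, 6, 2, 11, 1, 0, 3, 7, 10, 9, 5, 8]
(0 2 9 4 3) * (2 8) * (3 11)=(0 8 2 9 4 11 3)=[8, 1, 9, 0, 11, 5, 6, 7, 2, 4, 10, 3]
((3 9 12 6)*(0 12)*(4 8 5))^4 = ((0 12 6 3 9)(4 8 5))^4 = (0 9 3 6 12)(4 8 5)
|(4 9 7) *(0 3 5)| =|(0 3 5)(4 9 7)| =3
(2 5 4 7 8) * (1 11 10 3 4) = [0, 11, 5, 4, 7, 1, 6, 8, 2, 9, 3, 10] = (1 11 10 3 4 7 8 2 5)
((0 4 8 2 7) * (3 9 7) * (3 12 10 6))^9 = ((0 4 8 2 12 10 6 3 9 7))^9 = (0 7 9 3 6 10 12 2 8 4)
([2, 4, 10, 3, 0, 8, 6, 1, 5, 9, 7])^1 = [2, 4, 10, 3, 0, 8, 6, 1, 5, 9, 7]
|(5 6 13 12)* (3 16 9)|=12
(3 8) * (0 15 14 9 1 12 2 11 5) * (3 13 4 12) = (0 15 14 9 1 3 8 13 4 12 2 11 5) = [15, 3, 11, 8, 12, 0, 6, 7, 13, 1, 10, 5, 2, 4, 9, 14]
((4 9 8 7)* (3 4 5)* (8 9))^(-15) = ((9)(3 4 8 7 5))^(-15) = (9)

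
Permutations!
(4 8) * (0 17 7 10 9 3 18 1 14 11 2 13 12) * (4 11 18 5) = (0 17 7 10 9 3 5 4 8 11 2 13 12)(1 14 18) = [17, 14, 13, 5, 8, 4, 6, 10, 11, 3, 9, 2, 0, 12, 18, 15, 16, 7, 1]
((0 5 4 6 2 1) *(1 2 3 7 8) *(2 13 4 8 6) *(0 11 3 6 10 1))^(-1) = (0 8 5)(1 10 7 3 11)(2 4 13)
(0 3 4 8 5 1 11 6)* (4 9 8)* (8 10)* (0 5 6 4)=(0 3 9 10 8 6 5 1 11 4)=[3, 11, 2, 9, 0, 1, 5, 7, 6, 10, 8, 4]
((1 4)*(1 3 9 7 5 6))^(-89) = (1 3 7 6 4 9 5) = ((1 4 3 9 7 5 6))^(-89)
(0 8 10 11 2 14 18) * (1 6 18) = (0 8 10 11 2 14 1 6 18) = [8, 6, 14, 3, 4, 5, 18, 7, 10, 9, 11, 2, 12, 13, 1, 15, 16, 17, 0]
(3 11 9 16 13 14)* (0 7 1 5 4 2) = [7, 5, 0, 11, 2, 4, 6, 1, 8, 16, 10, 9, 12, 14, 3, 15, 13] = (0 7 1 5 4 2)(3 11 9 16 13 14)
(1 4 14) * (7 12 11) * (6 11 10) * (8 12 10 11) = (1 4 14)(6 8 12 11 7 10) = [0, 4, 2, 3, 14, 5, 8, 10, 12, 9, 6, 7, 11, 13, 1]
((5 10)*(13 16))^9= (5 10)(13 16)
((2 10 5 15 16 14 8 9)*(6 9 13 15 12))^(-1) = ((2 10 5 12 6 9)(8 13 15 16 14))^(-1) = (2 9 6 12 5 10)(8 14 16 15 13)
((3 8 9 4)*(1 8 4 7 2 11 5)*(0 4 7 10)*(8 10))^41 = ((0 4 3 7 2 11 5 1 10)(8 9))^41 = (0 11 4 5 3 1 7 10 2)(8 9)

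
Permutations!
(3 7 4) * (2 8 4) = (2 8 4 3 7) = [0, 1, 8, 7, 3, 5, 6, 2, 4]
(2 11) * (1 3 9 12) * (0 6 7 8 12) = (0 6 7 8 12 1 3 9)(2 11) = [6, 3, 11, 9, 4, 5, 7, 8, 12, 0, 10, 2, 1]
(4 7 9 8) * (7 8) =[0, 1, 2, 3, 8, 5, 6, 9, 4, 7] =(4 8)(7 9)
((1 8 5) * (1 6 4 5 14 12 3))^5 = ((1 8 14 12 3)(4 5 6))^5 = (14)(4 6 5)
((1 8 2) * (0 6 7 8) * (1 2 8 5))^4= (8)(0 1 5 7 6)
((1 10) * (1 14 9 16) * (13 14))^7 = (1 10 13 14 9 16)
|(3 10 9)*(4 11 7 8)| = |(3 10 9)(4 11 7 8)| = 12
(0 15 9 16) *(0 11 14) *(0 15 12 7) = (0 12 7)(9 16 11 14 15) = [12, 1, 2, 3, 4, 5, 6, 0, 8, 16, 10, 14, 7, 13, 15, 9, 11]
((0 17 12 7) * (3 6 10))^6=(0 12)(7 17)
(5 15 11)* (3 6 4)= (3 6 4)(5 15 11)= [0, 1, 2, 6, 3, 15, 4, 7, 8, 9, 10, 5, 12, 13, 14, 11]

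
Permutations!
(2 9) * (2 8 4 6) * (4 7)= (2 9 8 7 4 6)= [0, 1, 9, 3, 6, 5, 2, 4, 7, 8]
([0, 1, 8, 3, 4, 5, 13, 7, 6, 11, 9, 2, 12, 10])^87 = (2 13 11 6 9 8 10)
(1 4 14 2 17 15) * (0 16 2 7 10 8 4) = (0 16 2 17 15 1)(4 14 7 10 8) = [16, 0, 17, 3, 14, 5, 6, 10, 4, 9, 8, 11, 12, 13, 7, 1, 2, 15]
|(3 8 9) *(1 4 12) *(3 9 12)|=5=|(1 4 3 8 12)|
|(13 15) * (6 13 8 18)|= 5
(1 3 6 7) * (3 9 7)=(1 9 7)(3 6)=[0, 9, 2, 6, 4, 5, 3, 1, 8, 7]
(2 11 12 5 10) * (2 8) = (2 11 12 5 10 8) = [0, 1, 11, 3, 4, 10, 6, 7, 2, 9, 8, 12, 5]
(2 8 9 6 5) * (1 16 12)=(1 16 12)(2 8 9 6 5)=[0, 16, 8, 3, 4, 2, 5, 7, 9, 6, 10, 11, 1, 13, 14, 15, 12]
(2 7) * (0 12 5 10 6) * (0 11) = [12, 1, 7, 3, 4, 10, 11, 2, 8, 9, 6, 0, 5] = (0 12 5 10 6 11)(2 7)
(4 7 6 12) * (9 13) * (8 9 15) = (4 7 6 12)(8 9 13 15) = [0, 1, 2, 3, 7, 5, 12, 6, 9, 13, 10, 11, 4, 15, 14, 8]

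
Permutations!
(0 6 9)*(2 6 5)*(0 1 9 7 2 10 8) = (0 5 10 8)(1 9)(2 6 7) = [5, 9, 6, 3, 4, 10, 7, 2, 0, 1, 8]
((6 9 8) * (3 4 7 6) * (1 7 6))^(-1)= ((1 7)(3 4 6 9 8))^(-1)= (1 7)(3 8 9 6 4)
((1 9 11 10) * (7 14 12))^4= ((1 9 11 10)(7 14 12))^4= (7 14 12)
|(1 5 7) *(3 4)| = 6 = |(1 5 7)(3 4)|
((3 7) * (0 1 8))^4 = ((0 1 8)(3 7))^4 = (0 1 8)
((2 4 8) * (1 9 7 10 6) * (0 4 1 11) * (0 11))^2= ((11)(0 4 8 2 1 9 7 10 6))^2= (11)(0 8 1 7 6 4 2 9 10)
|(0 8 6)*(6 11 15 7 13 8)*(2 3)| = 10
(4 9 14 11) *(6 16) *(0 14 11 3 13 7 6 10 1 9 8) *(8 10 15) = (0 14 3 13 7 6 16 15 8)(1 9 11 4 10) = [14, 9, 2, 13, 10, 5, 16, 6, 0, 11, 1, 4, 12, 7, 3, 8, 15]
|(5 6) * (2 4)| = |(2 4)(5 6)| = 2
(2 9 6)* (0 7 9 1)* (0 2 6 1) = (0 7 9 1 2) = [7, 2, 0, 3, 4, 5, 6, 9, 8, 1]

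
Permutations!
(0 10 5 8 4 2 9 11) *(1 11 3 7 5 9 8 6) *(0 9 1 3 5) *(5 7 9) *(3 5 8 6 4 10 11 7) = [11, 7, 6, 9, 2, 4, 5, 0, 10, 3, 1, 8] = (0 11 8 10 1 7)(2 6 5 4)(3 9)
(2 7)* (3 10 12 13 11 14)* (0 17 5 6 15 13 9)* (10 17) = (0 10 12 9)(2 7)(3 17 5 6 15 13 11 14) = [10, 1, 7, 17, 4, 6, 15, 2, 8, 0, 12, 14, 9, 11, 3, 13, 16, 5]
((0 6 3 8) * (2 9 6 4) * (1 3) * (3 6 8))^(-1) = ((0 4 2 9 8)(1 6))^(-1) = (0 8 9 2 4)(1 6)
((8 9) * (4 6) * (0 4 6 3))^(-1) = ((0 4 3)(8 9))^(-1) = (0 3 4)(8 9)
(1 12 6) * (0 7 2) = (0 7 2)(1 12 6) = [7, 12, 0, 3, 4, 5, 1, 2, 8, 9, 10, 11, 6]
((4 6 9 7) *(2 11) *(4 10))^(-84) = ((2 11)(4 6 9 7 10))^(-84) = (11)(4 6 9 7 10)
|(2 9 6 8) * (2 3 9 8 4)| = |(2 8 3 9 6 4)| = 6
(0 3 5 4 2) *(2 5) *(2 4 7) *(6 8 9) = (0 3 4 5 7 2)(6 8 9) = [3, 1, 0, 4, 5, 7, 8, 2, 9, 6]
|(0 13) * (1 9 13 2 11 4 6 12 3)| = 10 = |(0 2 11 4 6 12 3 1 9 13)|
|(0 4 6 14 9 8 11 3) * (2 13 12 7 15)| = |(0 4 6 14 9 8 11 3)(2 13 12 7 15)| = 40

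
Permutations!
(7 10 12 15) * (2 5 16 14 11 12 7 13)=(2 5 16 14 11 12 15 13)(7 10)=[0, 1, 5, 3, 4, 16, 6, 10, 8, 9, 7, 12, 15, 2, 11, 13, 14]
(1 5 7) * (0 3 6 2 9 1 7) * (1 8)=(0 3 6 2 9 8 1 5)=[3, 5, 9, 6, 4, 0, 2, 7, 1, 8]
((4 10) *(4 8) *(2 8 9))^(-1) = ((2 8 4 10 9))^(-1) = (2 9 10 4 8)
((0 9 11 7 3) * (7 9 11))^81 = ((0 11 9 7 3))^81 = (0 11 9 7 3)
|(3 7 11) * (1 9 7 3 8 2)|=6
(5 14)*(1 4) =(1 4)(5 14) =[0, 4, 2, 3, 1, 14, 6, 7, 8, 9, 10, 11, 12, 13, 5]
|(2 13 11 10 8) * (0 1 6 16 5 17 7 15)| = |(0 1 6 16 5 17 7 15)(2 13 11 10 8)| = 40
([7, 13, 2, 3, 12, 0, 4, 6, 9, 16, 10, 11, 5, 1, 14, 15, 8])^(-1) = (0 5 12 4 6 7)(1 13)(8 16 9)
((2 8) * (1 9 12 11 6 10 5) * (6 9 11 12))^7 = ((12)(1 11 9 6 10 5)(2 8))^7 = (12)(1 11 9 6 10 5)(2 8)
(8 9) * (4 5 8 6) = (4 5 8 9 6) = [0, 1, 2, 3, 5, 8, 4, 7, 9, 6]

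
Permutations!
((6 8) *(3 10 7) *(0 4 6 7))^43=(0 4 6 8 7 3 10)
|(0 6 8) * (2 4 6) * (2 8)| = 6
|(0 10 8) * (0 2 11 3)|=6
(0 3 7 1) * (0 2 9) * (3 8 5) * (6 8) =(0 6 8 5 3 7 1 2 9) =[6, 2, 9, 7, 4, 3, 8, 1, 5, 0]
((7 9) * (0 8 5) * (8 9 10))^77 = ((0 9 7 10 8 5))^77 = (0 5 8 10 7 9)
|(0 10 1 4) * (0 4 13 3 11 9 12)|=8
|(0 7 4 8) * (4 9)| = 5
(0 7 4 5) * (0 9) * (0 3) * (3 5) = [7, 1, 2, 0, 3, 9, 6, 4, 8, 5] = (0 7 4 3)(5 9)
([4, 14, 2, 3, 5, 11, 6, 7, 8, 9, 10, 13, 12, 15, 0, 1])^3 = [11, 4, 2, 3, 13, 15, 6, 7, 8, 9, 10, 1, 12, 14, 5, 0]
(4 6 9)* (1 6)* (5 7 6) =(1 5 7 6 9 4) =[0, 5, 2, 3, 1, 7, 9, 6, 8, 4]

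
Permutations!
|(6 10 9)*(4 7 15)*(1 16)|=6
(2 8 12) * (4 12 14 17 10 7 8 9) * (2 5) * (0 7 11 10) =(0 7 8 14 17)(2 9 4 12 5)(10 11) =[7, 1, 9, 3, 12, 2, 6, 8, 14, 4, 11, 10, 5, 13, 17, 15, 16, 0]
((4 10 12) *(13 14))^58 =((4 10 12)(13 14))^58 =(14)(4 10 12)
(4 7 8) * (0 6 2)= (0 6 2)(4 7 8)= [6, 1, 0, 3, 7, 5, 2, 8, 4]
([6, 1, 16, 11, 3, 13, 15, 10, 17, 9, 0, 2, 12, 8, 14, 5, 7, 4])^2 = [15, 1, 7, 2, 11, 8, 5, 0, 4, 9, 6, 16, 12, 17, 14, 13, 10, 3]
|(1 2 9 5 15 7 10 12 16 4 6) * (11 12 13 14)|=|(1 2 9 5 15 7 10 13 14 11 12 16 4 6)|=14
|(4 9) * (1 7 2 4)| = 5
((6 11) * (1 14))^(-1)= ((1 14)(6 11))^(-1)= (1 14)(6 11)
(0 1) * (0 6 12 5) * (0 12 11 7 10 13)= (0 1 6 11 7 10 13)(5 12)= [1, 6, 2, 3, 4, 12, 11, 10, 8, 9, 13, 7, 5, 0]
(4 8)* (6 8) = (4 6 8) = [0, 1, 2, 3, 6, 5, 8, 7, 4]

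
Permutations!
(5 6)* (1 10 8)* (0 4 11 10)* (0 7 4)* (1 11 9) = [0, 7, 2, 3, 9, 6, 5, 4, 11, 1, 8, 10] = (1 7 4 9)(5 6)(8 11 10)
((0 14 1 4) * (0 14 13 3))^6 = (14)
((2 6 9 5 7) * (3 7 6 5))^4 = (2 3 6)(5 7 9)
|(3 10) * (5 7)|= 2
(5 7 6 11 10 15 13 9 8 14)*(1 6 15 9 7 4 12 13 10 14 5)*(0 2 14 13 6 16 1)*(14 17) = (0 2 17 14)(1 16)(4 12 6 11 13 7 15 10 9 8 5) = [2, 16, 17, 3, 12, 4, 11, 15, 5, 8, 9, 13, 6, 7, 0, 10, 1, 14]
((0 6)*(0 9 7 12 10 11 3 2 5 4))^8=(0 2 10 9 4 3 12 6 5 11 7)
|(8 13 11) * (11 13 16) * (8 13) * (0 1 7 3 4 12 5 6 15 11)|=13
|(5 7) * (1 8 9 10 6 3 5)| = |(1 8 9 10 6 3 5 7)| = 8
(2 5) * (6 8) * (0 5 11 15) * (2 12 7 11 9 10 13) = (0 5 12 7 11 15)(2 9 10 13)(6 8) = [5, 1, 9, 3, 4, 12, 8, 11, 6, 10, 13, 15, 7, 2, 14, 0]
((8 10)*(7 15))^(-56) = (15)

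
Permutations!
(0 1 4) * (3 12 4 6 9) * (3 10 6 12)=[1, 12, 2, 3, 0, 5, 9, 7, 8, 10, 6, 11, 4]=(0 1 12 4)(6 9 10)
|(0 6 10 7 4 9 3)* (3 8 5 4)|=20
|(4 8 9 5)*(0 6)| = |(0 6)(4 8 9 5)| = 4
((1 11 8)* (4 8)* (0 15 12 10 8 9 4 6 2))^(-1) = (0 2 6 11 1 8 10 12 15)(4 9)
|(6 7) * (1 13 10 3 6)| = 6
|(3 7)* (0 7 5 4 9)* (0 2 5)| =12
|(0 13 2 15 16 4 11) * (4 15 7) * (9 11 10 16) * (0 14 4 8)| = |(0 13 2 7 8)(4 10 16 15 9 11 14)| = 35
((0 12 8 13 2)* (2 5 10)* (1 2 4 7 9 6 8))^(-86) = ((0 12 1 2)(4 7 9 6 8 13 5 10))^(-86) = (0 1)(2 12)(4 9 8 5)(6 13 10 7)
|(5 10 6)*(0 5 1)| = 5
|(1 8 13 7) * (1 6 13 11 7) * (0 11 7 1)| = |(0 11 1 8 7 6 13)| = 7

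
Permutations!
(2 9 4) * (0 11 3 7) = (0 11 3 7)(2 9 4) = [11, 1, 9, 7, 2, 5, 6, 0, 8, 4, 10, 3]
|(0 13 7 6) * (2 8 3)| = 12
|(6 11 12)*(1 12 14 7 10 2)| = 8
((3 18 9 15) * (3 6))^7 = ((3 18 9 15 6))^7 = (3 9 6 18 15)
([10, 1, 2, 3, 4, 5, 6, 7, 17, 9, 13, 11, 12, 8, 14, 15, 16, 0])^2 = (0 13 17 10 8)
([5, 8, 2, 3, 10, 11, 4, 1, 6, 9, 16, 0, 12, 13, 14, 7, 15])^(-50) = [5, 15, 2, 3, 8, 11, 1, 16, 7, 9, 6, 0, 12, 13, 14, 10, 4]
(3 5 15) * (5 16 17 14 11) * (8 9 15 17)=[0, 1, 2, 16, 4, 17, 6, 7, 9, 15, 10, 5, 12, 13, 11, 3, 8, 14]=(3 16 8 9 15)(5 17 14 11)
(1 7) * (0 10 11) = (0 10 11)(1 7) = [10, 7, 2, 3, 4, 5, 6, 1, 8, 9, 11, 0]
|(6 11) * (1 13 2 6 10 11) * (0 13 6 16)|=|(0 13 2 16)(1 6)(10 11)|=4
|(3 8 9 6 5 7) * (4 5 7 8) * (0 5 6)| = |(0 5 8 9)(3 4 6 7)| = 4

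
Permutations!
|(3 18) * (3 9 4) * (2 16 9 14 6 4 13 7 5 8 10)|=|(2 16 9 13 7 5 8 10)(3 18 14 6 4)|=40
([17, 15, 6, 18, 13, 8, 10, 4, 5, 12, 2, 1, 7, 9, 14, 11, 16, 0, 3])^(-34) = [0, 11, 10, 3, 13, 5, 2, 4, 8, 12, 6, 15, 7, 9, 14, 1, 16, 17, 18]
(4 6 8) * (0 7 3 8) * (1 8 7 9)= (0 9 1 8 4 6)(3 7)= [9, 8, 2, 7, 6, 5, 0, 3, 4, 1]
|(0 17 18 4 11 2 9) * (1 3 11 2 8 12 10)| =|(0 17 18 4 2 9)(1 3 11 8 12 10)| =6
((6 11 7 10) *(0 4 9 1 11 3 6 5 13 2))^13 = (0 1 10 2 9 7 13 4 11 5)(3 6)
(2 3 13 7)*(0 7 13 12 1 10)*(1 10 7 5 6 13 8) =(0 5 6 13 8 1 7 2 3 12 10) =[5, 7, 3, 12, 4, 6, 13, 2, 1, 9, 0, 11, 10, 8]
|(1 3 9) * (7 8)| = 6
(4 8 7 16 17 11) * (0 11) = (0 11 4 8 7 16 17) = [11, 1, 2, 3, 8, 5, 6, 16, 7, 9, 10, 4, 12, 13, 14, 15, 17, 0]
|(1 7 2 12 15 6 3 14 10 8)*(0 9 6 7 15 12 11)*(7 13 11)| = 22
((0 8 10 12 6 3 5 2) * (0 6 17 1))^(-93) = (0 12)(1 10)(2 5 3 6)(8 17)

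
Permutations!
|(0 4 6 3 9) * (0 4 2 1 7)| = 4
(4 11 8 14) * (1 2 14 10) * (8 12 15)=(1 2 14 4 11 12 15 8 10)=[0, 2, 14, 3, 11, 5, 6, 7, 10, 9, 1, 12, 15, 13, 4, 8]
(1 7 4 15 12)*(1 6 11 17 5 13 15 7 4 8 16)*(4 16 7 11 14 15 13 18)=(1 16)(4 11 17 5 18)(6 14 15 12)(7 8)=[0, 16, 2, 3, 11, 18, 14, 8, 7, 9, 10, 17, 6, 13, 15, 12, 1, 5, 4]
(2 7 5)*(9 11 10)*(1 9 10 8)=(1 9 11 8)(2 7 5)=[0, 9, 7, 3, 4, 2, 6, 5, 1, 11, 10, 8]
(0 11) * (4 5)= (0 11)(4 5)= [11, 1, 2, 3, 5, 4, 6, 7, 8, 9, 10, 0]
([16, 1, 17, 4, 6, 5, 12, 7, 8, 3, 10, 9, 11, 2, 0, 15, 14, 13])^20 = [14, 1, 13, 6, 12, 5, 11, 7, 8, 4, 10, 3, 9, 17, 16, 15, 0, 2]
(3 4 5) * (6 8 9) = [0, 1, 2, 4, 5, 3, 8, 7, 9, 6] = (3 4 5)(6 8 9)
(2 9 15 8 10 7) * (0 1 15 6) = (0 1 15 8 10 7 2 9 6) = [1, 15, 9, 3, 4, 5, 0, 2, 10, 6, 7, 11, 12, 13, 14, 8]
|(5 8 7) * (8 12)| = 4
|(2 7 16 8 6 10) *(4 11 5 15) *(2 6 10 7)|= 20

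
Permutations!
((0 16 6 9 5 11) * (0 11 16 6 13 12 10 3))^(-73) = ((0 6 9 5 16 13 12 10 3))^(-73) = (0 3 10 12 13 16 5 9 6)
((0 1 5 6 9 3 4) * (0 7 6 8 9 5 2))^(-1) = ((0 1 2)(3 4 7 6 5 8 9))^(-1) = (0 2 1)(3 9 8 5 6 7 4)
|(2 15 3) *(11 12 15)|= |(2 11 12 15 3)|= 5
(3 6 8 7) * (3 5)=(3 6 8 7 5)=[0, 1, 2, 6, 4, 3, 8, 5, 7]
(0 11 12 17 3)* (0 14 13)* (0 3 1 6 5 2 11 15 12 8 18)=(0 15 12 17 1 6 5 2 11 8 18)(3 14 13)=[15, 6, 11, 14, 4, 2, 5, 7, 18, 9, 10, 8, 17, 3, 13, 12, 16, 1, 0]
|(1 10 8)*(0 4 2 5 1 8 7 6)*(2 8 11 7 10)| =|(0 4 8 11 7 6)(1 2 5)| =6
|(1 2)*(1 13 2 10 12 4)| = |(1 10 12 4)(2 13)| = 4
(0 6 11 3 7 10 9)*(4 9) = (0 6 11 3 7 10 4 9) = [6, 1, 2, 7, 9, 5, 11, 10, 8, 0, 4, 3]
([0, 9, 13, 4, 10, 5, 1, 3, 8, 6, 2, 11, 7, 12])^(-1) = (1 6 9)(2 10 4 3 7 12 13)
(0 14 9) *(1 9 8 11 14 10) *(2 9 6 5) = (0 10 1 6 5 2 9)(8 11 14) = [10, 6, 9, 3, 4, 2, 5, 7, 11, 0, 1, 14, 12, 13, 8]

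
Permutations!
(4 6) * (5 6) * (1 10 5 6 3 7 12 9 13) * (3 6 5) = (1 10 3 7 12 9 13)(4 5 6) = [0, 10, 2, 7, 5, 6, 4, 12, 8, 13, 3, 11, 9, 1]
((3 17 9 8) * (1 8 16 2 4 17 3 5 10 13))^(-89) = ((1 8 5 10 13)(2 4 17 9 16))^(-89) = (1 8 5 10 13)(2 4 17 9 16)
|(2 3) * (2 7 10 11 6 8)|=|(2 3 7 10 11 6 8)|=7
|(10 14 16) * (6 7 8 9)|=12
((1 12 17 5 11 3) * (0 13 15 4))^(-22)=(0 15)(1 17 11)(3 12 5)(4 13)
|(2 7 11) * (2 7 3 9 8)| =4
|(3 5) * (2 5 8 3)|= |(2 5)(3 8)|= 2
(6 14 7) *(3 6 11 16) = (3 6 14 7 11 16) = [0, 1, 2, 6, 4, 5, 14, 11, 8, 9, 10, 16, 12, 13, 7, 15, 3]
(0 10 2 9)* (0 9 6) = (0 10 2 6) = [10, 1, 6, 3, 4, 5, 0, 7, 8, 9, 2]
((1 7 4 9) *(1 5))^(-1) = (1 5 9 4 7)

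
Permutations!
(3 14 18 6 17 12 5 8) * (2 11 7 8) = (2 11 7 8 3 14 18 6 17 12 5) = [0, 1, 11, 14, 4, 2, 17, 8, 3, 9, 10, 7, 5, 13, 18, 15, 16, 12, 6]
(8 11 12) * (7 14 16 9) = (7 14 16 9)(8 11 12) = [0, 1, 2, 3, 4, 5, 6, 14, 11, 7, 10, 12, 8, 13, 16, 15, 9]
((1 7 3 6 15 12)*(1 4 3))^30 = ((1 7)(3 6 15 12 4))^30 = (15)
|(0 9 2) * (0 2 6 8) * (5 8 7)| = 6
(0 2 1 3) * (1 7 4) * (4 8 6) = (0 2 7 8 6 4 1 3) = [2, 3, 7, 0, 1, 5, 4, 8, 6]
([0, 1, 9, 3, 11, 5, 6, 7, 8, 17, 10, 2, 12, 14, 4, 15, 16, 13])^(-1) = [0, 1, 11, 3, 14, 5, 6, 7, 8, 2, 10, 4, 12, 17, 13, 15, 16, 9]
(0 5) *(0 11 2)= (0 5 11 2)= [5, 1, 0, 3, 4, 11, 6, 7, 8, 9, 10, 2]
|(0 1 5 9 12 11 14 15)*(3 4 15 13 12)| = |(0 1 5 9 3 4 15)(11 14 13 12)| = 28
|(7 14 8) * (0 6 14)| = 5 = |(0 6 14 8 7)|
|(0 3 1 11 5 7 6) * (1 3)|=6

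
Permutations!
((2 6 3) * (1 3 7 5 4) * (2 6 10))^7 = ((1 3 6 7 5 4)(2 10))^7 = (1 3 6 7 5 4)(2 10)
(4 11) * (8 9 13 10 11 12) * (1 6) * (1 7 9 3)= [0, 6, 2, 1, 12, 5, 7, 9, 3, 13, 11, 4, 8, 10]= (1 6 7 9 13 10 11 4 12 8 3)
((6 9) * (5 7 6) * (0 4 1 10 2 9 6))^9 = (0 4 1 10 2 9 5 7)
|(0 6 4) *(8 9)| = |(0 6 4)(8 9)| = 6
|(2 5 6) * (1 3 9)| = |(1 3 9)(2 5 6)| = 3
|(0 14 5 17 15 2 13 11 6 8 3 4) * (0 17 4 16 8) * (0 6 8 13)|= |(0 14 5 4 17 15 2)(3 16 13 11 8)|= 35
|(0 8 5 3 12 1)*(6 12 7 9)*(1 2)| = 10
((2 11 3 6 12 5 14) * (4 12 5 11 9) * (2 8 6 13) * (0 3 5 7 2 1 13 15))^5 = (0 15 3)(1 13)(2 5)(4 8)(6 12)(7 11)(9 14)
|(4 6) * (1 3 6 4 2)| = 4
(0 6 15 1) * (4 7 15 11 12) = (0 6 11 12 4 7 15 1) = [6, 0, 2, 3, 7, 5, 11, 15, 8, 9, 10, 12, 4, 13, 14, 1]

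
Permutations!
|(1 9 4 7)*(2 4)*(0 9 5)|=|(0 9 2 4 7 1 5)|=7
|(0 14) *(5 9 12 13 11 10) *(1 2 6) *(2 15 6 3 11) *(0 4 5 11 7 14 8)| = |(0 8)(1 15 6)(2 3 7 14 4 5 9 12 13)(10 11)| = 18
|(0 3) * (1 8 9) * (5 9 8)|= |(0 3)(1 5 9)|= 6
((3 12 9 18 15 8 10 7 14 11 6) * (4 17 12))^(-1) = (3 6 11 14 7 10 8 15 18 9 12 17 4)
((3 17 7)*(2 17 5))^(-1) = ((2 17 7 3 5))^(-1) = (2 5 3 7 17)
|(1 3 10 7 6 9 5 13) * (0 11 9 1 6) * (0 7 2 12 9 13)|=|(0 11 13 6 1 3 10 2 12 9 5)|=11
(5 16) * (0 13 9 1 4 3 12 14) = (0 13 9 1 4 3 12 14)(5 16) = [13, 4, 2, 12, 3, 16, 6, 7, 8, 1, 10, 11, 14, 9, 0, 15, 5]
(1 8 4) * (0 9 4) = [9, 8, 2, 3, 1, 5, 6, 7, 0, 4] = (0 9 4 1 8)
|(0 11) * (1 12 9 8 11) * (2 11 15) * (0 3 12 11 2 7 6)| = |(0 1 11 3 12 9 8 15 7 6)| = 10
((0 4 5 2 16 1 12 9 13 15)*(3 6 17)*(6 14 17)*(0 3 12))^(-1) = ((0 4 5 2 16 1)(3 14 17 12 9 13 15))^(-1) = (0 1 16 2 5 4)(3 15 13 9 12 17 14)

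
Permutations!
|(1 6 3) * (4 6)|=4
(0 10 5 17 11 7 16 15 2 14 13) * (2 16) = (0 10 5 17 11 7 2 14 13)(15 16) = [10, 1, 14, 3, 4, 17, 6, 2, 8, 9, 5, 7, 12, 0, 13, 16, 15, 11]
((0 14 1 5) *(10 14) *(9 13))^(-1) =(0 5 1 14 10)(9 13)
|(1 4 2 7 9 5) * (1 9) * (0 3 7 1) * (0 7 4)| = |(0 3 4 2 1)(5 9)| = 10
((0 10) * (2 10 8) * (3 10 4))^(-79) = (0 10 3 4 2 8)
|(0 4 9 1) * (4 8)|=5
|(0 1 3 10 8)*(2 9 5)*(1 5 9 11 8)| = 15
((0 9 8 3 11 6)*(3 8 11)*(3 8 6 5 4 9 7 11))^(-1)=((0 7 11 5 4 9 3 8 6))^(-1)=(0 6 8 3 9 4 5 11 7)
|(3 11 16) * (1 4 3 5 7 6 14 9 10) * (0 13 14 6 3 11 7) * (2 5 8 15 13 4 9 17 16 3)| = |(0 4 11 3 7 2 5)(1 9 10)(8 15 13 14 17 16)| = 42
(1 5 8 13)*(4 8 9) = (1 5 9 4 8 13) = [0, 5, 2, 3, 8, 9, 6, 7, 13, 4, 10, 11, 12, 1]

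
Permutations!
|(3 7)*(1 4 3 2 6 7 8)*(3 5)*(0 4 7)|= 9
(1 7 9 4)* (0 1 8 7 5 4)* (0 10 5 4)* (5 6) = (0 1 4 8 7 9 10 6 5) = [1, 4, 2, 3, 8, 0, 5, 9, 7, 10, 6]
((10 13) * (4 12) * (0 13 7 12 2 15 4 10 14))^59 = ((0 13 14)(2 15 4)(7 12 10))^59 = (0 14 13)(2 4 15)(7 10 12)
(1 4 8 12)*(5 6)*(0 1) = (0 1 4 8 12)(5 6) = [1, 4, 2, 3, 8, 6, 5, 7, 12, 9, 10, 11, 0]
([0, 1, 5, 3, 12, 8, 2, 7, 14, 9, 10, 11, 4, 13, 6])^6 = [0, 1, 5, 3, 4, 8, 2, 7, 14, 9, 10, 11, 12, 13, 6]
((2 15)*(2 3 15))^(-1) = ((3 15))^(-1) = (3 15)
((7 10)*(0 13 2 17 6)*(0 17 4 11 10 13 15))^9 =(0 15)(2 10)(4 7)(6 17)(11 13)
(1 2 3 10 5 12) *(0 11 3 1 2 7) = (0 11 3 10 5 12 2 1 7) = [11, 7, 1, 10, 4, 12, 6, 0, 8, 9, 5, 3, 2]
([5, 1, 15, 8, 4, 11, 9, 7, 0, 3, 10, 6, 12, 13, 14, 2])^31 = [6, 1, 15, 5, 4, 9, 8, 7, 11, 0, 10, 3, 12, 13, 14, 2]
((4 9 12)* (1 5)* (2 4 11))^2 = ((1 5)(2 4 9 12 11))^2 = (2 9 11 4 12)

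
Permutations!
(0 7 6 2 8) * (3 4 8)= (0 7 6 2 3 4 8)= [7, 1, 3, 4, 8, 5, 2, 6, 0]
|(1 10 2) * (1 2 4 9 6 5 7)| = 7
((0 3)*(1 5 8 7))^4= ((0 3)(1 5 8 7))^4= (8)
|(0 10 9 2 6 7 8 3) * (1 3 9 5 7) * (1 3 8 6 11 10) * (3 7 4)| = 10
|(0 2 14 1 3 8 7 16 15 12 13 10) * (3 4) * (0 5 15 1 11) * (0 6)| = |(0 2 14 11 6)(1 4 3 8 7 16)(5 15 12 13 10)| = 30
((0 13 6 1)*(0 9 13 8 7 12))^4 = ((0 8 7 12)(1 9 13 6))^4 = (13)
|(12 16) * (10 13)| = 2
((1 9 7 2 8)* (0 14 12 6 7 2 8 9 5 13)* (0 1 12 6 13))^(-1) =((0 14 6 7 8 12 13 1 5)(2 9))^(-1) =(0 5 1 13 12 8 7 6 14)(2 9)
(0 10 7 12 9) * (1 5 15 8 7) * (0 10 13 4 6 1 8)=(0 13 4 6 1 5 15)(7 12 9 10 8)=[13, 5, 2, 3, 6, 15, 1, 12, 7, 10, 8, 11, 9, 4, 14, 0]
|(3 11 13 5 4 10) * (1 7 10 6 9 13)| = |(1 7 10 3 11)(4 6 9 13 5)| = 5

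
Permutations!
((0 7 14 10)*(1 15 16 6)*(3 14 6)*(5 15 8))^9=((0 7 6 1 8 5 15 16 3 14 10))^9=(0 14 16 5 1 7 10 3 15 8 6)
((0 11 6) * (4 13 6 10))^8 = (0 10 13)(4 6 11)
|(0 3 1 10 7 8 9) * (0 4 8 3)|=12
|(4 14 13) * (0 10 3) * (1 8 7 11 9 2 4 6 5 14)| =84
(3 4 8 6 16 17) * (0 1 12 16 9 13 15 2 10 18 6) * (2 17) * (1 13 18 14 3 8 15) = (0 13 1 12 16 2 10 14 3 4 15 17 8)(6 9 18) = [13, 12, 10, 4, 15, 5, 9, 7, 0, 18, 14, 11, 16, 1, 3, 17, 2, 8, 6]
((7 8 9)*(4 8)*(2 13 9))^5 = ((2 13 9 7 4 8))^5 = (2 8 4 7 9 13)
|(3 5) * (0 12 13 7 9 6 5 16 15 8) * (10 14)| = 22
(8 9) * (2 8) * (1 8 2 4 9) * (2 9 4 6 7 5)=(1 8)(2 9 6 7 5)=[0, 8, 9, 3, 4, 2, 7, 5, 1, 6]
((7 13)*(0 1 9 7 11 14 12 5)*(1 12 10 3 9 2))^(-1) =(0 5 12)(1 2)(3 10 14 11 13 7 9)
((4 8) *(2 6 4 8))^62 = ((8)(2 6 4))^62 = (8)(2 4 6)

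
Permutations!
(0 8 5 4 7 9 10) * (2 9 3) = (0 8 5 4 7 3 2 9 10) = [8, 1, 9, 2, 7, 4, 6, 3, 5, 10, 0]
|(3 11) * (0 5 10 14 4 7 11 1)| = |(0 5 10 14 4 7 11 3 1)| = 9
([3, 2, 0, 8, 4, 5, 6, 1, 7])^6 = (8)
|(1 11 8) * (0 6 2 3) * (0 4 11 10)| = 9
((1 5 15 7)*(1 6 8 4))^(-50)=((1 5 15 7 6 8 4))^(-50)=(1 4 8 6 7 15 5)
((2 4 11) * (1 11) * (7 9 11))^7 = ((1 7 9 11 2 4))^7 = (1 7 9 11 2 4)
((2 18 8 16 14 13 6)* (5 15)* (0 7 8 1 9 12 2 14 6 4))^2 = ((0 7 8 16 6 14 13 4)(1 9 12 2 18)(5 15))^2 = (0 8 6 13)(1 12 18 9 2)(4 7 16 14)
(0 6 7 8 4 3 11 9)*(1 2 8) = (0 6 7 1 2 8 4 3 11 9) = [6, 2, 8, 11, 3, 5, 7, 1, 4, 0, 10, 9]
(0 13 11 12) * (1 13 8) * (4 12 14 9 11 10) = (0 8 1 13 10 4 12)(9 11 14) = [8, 13, 2, 3, 12, 5, 6, 7, 1, 11, 4, 14, 0, 10, 9]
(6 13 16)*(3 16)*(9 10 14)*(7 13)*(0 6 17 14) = (0 6 7 13 3 16 17 14 9 10) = [6, 1, 2, 16, 4, 5, 7, 13, 8, 10, 0, 11, 12, 3, 9, 15, 17, 14]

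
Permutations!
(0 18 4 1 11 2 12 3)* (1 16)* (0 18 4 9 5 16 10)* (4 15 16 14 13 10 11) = (0 15 16 1 4 11 2 12 3 18 9 5 14 13 10) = [15, 4, 12, 18, 11, 14, 6, 7, 8, 5, 0, 2, 3, 10, 13, 16, 1, 17, 9]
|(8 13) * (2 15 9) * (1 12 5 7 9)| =|(1 12 5 7 9 2 15)(8 13)| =14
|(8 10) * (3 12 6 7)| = 4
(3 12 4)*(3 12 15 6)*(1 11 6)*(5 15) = [0, 11, 2, 5, 12, 15, 3, 7, 8, 9, 10, 6, 4, 13, 14, 1] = (1 11 6 3 5 15)(4 12)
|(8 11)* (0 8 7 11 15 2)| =4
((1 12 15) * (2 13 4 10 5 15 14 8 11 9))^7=((1 12 14 8 11 9 2 13 4 10 5 15))^7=(1 13 14 10 11 15 2 12 4 8 5 9)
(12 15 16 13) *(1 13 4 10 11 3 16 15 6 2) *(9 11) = (1 13 12 6 2)(3 16 4 10 9 11) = [0, 13, 1, 16, 10, 5, 2, 7, 8, 11, 9, 3, 6, 12, 14, 15, 4]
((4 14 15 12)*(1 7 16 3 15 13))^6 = ((1 7 16 3 15 12 4 14 13))^6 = (1 4 3)(7 14 15)(12 16 13)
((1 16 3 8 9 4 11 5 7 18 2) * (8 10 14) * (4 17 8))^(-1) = ((1 16 3 10 14 4 11 5 7 18 2)(8 9 17))^(-1) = (1 2 18 7 5 11 4 14 10 3 16)(8 17 9)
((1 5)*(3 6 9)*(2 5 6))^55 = ((1 6 9 3 2 5))^55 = (1 6 9 3 2 5)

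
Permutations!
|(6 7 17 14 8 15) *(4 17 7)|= 6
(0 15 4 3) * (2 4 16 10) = (0 15 16 10 2 4 3) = [15, 1, 4, 0, 3, 5, 6, 7, 8, 9, 2, 11, 12, 13, 14, 16, 10]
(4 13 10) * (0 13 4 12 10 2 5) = [13, 1, 5, 3, 4, 0, 6, 7, 8, 9, 12, 11, 10, 2] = (0 13 2 5)(10 12)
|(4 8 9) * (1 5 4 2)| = 6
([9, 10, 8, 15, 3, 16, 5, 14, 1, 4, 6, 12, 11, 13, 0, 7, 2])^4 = [15, 16, 6, 0, 14, 1, 8, 4, 5, 7, 2, 11, 12, 13, 3, 9, 10]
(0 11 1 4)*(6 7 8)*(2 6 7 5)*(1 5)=(0 11 5 2 6 1 4)(7 8)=[11, 4, 6, 3, 0, 2, 1, 8, 7, 9, 10, 5]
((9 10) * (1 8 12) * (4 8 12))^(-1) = ((1 12)(4 8)(9 10))^(-1) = (1 12)(4 8)(9 10)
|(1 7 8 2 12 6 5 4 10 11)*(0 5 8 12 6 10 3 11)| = |(0 5 4 3 11 1 7 12 10)(2 6 8)| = 9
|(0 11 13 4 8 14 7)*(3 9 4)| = 9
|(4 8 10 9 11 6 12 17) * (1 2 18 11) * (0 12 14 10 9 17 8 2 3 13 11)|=|(0 12 8 9 1 3 13 11 6 14 10 17 4 2 18)|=15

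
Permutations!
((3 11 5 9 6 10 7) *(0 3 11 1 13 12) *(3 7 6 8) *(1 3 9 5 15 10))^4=((0 7 11 15 10 6 1 13 12)(8 9))^4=(0 10 12 15 13 11 1 7 6)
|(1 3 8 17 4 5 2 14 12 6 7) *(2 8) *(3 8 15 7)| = |(1 8 17 4 5 15 7)(2 14 12 6 3)| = 35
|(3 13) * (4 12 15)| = |(3 13)(4 12 15)| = 6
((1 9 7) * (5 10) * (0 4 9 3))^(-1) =((0 4 9 7 1 3)(5 10))^(-1) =(0 3 1 7 9 4)(5 10)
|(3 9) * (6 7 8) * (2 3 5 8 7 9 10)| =12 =|(2 3 10)(5 8 6 9)|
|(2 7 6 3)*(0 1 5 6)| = 7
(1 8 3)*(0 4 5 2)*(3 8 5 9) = [4, 5, 0, 1, 9, 2, 6, 7, 8, 3] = (0 4 9 3 1 5 2)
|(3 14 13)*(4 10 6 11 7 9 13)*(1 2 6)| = 11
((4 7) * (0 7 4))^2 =((0 7))^2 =(7)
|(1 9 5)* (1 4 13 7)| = |(1 9 5 4 13 7)| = 6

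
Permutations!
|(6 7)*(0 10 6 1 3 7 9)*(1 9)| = 7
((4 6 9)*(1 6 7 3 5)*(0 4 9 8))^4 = ((9)(0 4 7 3 5 1 6 8))^4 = (9)(0 5)(1 4)(3 8)(6 7)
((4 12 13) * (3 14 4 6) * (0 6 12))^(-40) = ((0 6 3 14 4)(12 13))^(-40) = (14)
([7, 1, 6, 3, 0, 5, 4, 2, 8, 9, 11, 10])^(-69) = (0 7 2 6 4)(10 11)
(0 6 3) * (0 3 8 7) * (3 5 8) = (0 6 3 5 8 7) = [6, 1, 2, 5, 4, 8, 3, 0, 7]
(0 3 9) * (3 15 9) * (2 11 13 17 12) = [15, 1, 11, 3, 4, 5, 6, 7, 8, 0, 10, 13, 2, 17, 14, 9, 16, 12] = (0 15 9)(2 11 13 17 12)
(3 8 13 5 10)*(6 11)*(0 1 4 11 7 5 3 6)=[1, 4, 2, 8, 11, 10, 7, 5, 13, 9, 6, 0, 12, 3]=(0 1 4 11)(3 8 13)(5 10 6 7)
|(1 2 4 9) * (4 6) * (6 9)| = 6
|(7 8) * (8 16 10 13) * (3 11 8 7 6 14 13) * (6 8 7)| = |(3 11 7 16 10)(6 14 13)| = 15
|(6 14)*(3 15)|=2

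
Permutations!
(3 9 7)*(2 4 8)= (2 4 8)(3 9 7)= [0, 1, 4, 9, 8, 5, 6, 3, 2, 7]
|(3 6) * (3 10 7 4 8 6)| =5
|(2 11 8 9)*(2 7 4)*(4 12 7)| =|(2 11 8 9 4)(7 12)| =10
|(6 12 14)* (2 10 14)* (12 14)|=6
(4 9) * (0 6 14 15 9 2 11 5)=[6, 1, 11, 3, 2, 0, 14, 7, 8, 4, 10, 5, 12, 13, 15, 9]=(0 6 14 15 9 4 2 11 5)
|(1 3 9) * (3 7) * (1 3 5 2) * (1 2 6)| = |(1 7 5 6)(3 9)| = 4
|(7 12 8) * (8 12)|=|(12)(7 8)|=2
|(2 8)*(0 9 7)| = |(0 9 7)(2 8)| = 6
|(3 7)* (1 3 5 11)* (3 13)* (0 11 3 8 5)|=|(0 11 1 13 8 5 3 7)|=8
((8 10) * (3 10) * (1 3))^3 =(1 8 10 3)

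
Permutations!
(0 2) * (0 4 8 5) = (0 2 4 8 5) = [2, 1, 4, 3, 8, 0, 6, 7, 5]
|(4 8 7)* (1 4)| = 4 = |(1 4 8 7)|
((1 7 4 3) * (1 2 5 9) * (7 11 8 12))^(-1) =(1 9 5 2 3 4 7 12 8 11)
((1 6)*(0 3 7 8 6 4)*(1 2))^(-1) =((0 3 7 8 6 2 1 4))^(-1) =(0 4 1 2 6 8 7 3)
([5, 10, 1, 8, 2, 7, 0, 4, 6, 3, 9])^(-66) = [0, 1, 2, 3, 4, 5, 6, 7, 8, 9, 10]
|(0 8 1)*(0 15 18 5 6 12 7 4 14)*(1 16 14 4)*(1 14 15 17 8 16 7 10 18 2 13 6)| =|(0 16 15 2 13 6 12 10 18 5 1 17 8 7 14)| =15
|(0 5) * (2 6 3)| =6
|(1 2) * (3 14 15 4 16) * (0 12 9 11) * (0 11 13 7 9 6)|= |(0 12 6)(1 2)(3 14 15 4 16)(7 9 13)|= 30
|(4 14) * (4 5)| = |(4 14 5)| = 3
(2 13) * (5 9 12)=(2 13)(5 9 12)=[0, 1, 13, 3, 4, 9, 6, 7, 8, 12, 10, 11, 5, 2]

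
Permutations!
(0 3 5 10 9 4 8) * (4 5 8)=(0 3 8)(5 10 9)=[3, 1, 2, 8, 4, 10, 6, 7, 0, 5, 9]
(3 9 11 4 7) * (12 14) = (3 9 11 4 7)(12 14) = [0, 1, 2, 9, 7, 5, 6, 3, 8, 11, 10, 4, 14, 13, 12]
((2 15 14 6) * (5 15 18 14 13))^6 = ((2 18 14 6)(5 15 13))^6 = (2 14)(6 18)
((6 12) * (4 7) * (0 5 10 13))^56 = ((0 5 10 13)(4 7)(6 12))^56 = (13)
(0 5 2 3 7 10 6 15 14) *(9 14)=[5, 1, 3, 7, 4, 2, 15, 10, 8, 14, 6, 11, 12, 13, 0, 9]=(0 5 2 3 7 10 6 15 9 14)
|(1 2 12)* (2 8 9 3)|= 6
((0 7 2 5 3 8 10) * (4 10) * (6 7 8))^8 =(10)(2 6 5 7 3)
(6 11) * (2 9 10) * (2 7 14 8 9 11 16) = (2 11 6 16)(7 14 8 9 10) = [0, 1, 11, 3, 4, 5, 16, 14, 9, 10, 7, 6, 12, 13, 8, 15, 2]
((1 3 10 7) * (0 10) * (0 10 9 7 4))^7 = (10)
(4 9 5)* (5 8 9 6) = (4 6 5)(8 9) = [0, 1, 2, 3, 6, 4, 5, 7, 9, 8]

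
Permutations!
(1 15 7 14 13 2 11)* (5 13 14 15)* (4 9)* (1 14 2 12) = [0, 5, 11, 3, 9, 13, 6, 15, 8, 4, 10, 14, 1, 12, 2, 7] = (1 5 13 12)(2 11 14)(4 9)(7 15)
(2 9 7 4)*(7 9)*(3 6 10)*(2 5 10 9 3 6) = (2 7 4 5 10 6 9 3) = [0, 1, 7, 2, 5, 10, 9, 4, 8, 3, 6]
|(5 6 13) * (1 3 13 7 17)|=7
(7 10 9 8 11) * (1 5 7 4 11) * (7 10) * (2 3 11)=(1 5 10 9 8)(2 3 11 4)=[0, 5, 3, 11, 2, 10, 6, 7, 1, 8, 9, 4]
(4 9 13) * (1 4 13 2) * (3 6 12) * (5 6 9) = [0, 4, 1, 9, 5, 6, 12, 7, 8, 2, 10, 11, 3, 13] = (13)(1 4 5 6 12 3 9 2)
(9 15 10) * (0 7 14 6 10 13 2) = (0 7 14 6 10 9 15 13 2) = [7, 1, 0, 3, 4, 5, 10, 14, 8, 15, 9, 11, 12, 2, 6, 13]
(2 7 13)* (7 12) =(2 12 7 13) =[0, 1, 12, 3, 4, 5, 6, 13, 8, 9, 10, 11, 7, 2]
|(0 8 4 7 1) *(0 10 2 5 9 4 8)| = 7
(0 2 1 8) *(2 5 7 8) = (0 5 7 8)(1 2) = [5, 2, 1, 3, 4, 7, 6, 8, 0]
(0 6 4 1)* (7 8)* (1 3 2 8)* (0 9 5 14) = (0 6 4 3 2 8 7 1 9 5 14) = [6, 9, 8, 2, 3, 14, 4, 1, 7, 5, 10, 11, 12, 13, 0]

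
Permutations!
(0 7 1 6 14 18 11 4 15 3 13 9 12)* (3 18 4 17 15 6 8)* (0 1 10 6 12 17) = (0 7 10 6 14 4 12 1 8 3 13 9 17 15 18 11) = [7, 8, 2, 13, 12, 5, 14, 10, 3, 17, 6, 0, 1, 9, 4, 18, 16, 15, 11]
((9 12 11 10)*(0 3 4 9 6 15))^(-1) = (0 15 6 10 11 12 9 4 3)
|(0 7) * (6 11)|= 2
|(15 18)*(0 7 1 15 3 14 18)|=12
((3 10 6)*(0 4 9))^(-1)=((0 4 9)(3 10 6))^(-1)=(0 9 4)(3 6 10)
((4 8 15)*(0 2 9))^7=(0 2 9)(4 8 15)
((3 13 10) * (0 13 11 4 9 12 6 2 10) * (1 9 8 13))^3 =(0 12 10 4)(1 6 3 8)(2 11 13 9) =((0 1 9 12 6 2 10 3 11 4 8 13))^3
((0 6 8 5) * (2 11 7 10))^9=((0 6 8 5)(2 11 7 10))^9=(0 6 8 5)(2 11 7 10)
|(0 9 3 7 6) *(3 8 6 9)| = 6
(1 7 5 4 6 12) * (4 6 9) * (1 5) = (1 7)(4 9)(5 6 12) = [0, 7, 2, 3, 9, 6, 12, 1, 8, 4, 10, 11, 5]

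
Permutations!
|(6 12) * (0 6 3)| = |(0 6 12 3)| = 4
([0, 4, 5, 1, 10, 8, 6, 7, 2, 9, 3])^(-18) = (1 10)(3 4)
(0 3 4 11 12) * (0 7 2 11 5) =(0 3 4 5)(2 11 12 7) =[3, 1, 11, 4, 5, 0, 6, 2, 8, 9, 10, 12, 7]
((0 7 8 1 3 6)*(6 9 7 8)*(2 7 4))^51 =((0 8 1 3 9 4 2 7 6))^51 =(0 2 3)(1 6 4)(7 9 8)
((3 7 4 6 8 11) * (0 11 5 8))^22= ((0 11 3 7 4 6)(5 8))^22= (0 4 3)(6 7 11)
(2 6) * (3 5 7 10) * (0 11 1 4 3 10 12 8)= (0 11 1 4 3 5 7 12 8)(2 6)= [11, 4, 6, 5, 3, 7, 2, 12, 0, 9, 10, 1, 8]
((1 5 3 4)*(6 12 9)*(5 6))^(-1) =(1 4 3 5 9 12 6)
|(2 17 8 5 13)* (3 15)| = |(2 17 8 5 13)(3 15)| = 10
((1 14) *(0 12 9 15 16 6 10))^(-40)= ((0 12 9 15 16 6 10)(1 14))^(-40)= (0 9 16 10 12 15 6)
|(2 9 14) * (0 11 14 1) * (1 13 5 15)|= |(0 11 14 2 9 13 5 15 1)|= 9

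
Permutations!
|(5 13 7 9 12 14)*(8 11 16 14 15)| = |(5 13 7 9 12 15 8 11 16 14)| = 10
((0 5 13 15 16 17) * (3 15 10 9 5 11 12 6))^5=((0 11 12 6 3 15 16 17)(5 13 10 9))^5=(0 15 12 17 3 11 16 6)(5 13 10 9)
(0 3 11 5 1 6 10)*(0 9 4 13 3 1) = (0 1 6 10 9 4 13 3 11 5) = [1, 6, 2, 11, 13, 0, 10, 7, 8, 4, 9, 5, 12, 3]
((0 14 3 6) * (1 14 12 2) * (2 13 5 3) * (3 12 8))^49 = (0 8 3 6)(1 14 2)(5 12 13)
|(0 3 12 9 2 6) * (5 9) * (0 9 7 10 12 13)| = 12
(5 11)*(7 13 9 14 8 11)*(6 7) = (5 6 7 13 9 14 8 11) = [0, 1, 2, 3, 4, 6, 7, 13, 11, 14, 10, 5, 12, 9, 8]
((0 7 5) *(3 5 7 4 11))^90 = ((0 4 11 3 5))^90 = (11)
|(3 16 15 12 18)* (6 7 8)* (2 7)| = 20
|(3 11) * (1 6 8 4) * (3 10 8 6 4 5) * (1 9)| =|(1 4 9)(3 11 10 8 5)| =15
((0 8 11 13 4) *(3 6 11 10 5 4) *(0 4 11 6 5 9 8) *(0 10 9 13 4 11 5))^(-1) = ((0 10 13 3)(4 11)(8 9))^(-1) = (0 3 13 10)(4 11)(8 9)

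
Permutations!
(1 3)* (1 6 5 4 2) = (1 3 6 5 4 2) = [0, 3, 1, 6, 2, 4, 5]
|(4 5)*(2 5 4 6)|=3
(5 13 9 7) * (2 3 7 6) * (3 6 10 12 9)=(2 6)(3 7 5 13)(9 10 12)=[0, 1, 6, 7, 4, 13, 2, 5, 8, 10, 12, 11, 9, 3]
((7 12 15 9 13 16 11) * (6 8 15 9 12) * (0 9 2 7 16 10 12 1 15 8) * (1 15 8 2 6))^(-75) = ((0 9 13 10 12 6)(1 8 2 7)(11 16))^(-75) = (0 10)(1 8 2 7)(6 13)(9 12)(11 16)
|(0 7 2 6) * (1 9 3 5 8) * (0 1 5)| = |(0 7 2 6 1 9 3)(5 8)| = 14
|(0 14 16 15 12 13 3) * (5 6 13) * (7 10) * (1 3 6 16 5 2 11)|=10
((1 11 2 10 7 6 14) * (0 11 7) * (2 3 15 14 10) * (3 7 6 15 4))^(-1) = (0 10 6 1 14 15 7 11)(3 4)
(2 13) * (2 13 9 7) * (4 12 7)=(13)(2 9 4 12 7)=[0, 1, 9, 3, 12, 5, 6, 2, 8, 4, 10, 11, 7, 13]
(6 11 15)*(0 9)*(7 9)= (0 7 9)(6 11 15)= [7, 1, 2, 3, 4, 5, 11, 9, 8, 0, 10, 15, 12, 13, 14, 6]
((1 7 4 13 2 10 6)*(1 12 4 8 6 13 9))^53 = (1 12 7 4 8 9 6)(2 13 10)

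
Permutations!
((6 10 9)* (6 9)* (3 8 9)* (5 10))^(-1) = (3 9 8)(5 6 10) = ((3 8 9)(5 10 6))^(-1)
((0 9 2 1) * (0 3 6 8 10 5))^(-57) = (0 8 1)(2 5 6)(3 9 10)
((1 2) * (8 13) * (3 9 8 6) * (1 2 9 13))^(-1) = (1 8 9)(3 6 13)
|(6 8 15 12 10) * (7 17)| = |(6 8 15 12 10)(7 17)| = 10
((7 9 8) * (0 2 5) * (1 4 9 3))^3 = ((0 2 5)(1 4 9 8 7 3))^3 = (1 8)(3 9)(4 7)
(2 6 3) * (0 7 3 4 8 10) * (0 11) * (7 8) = [8, 1, 6, 2, 7, 5, 4, 3, 10, 9, 11, 0] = (0 8 10 11)(2 6 4 7 3)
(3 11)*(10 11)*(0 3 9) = (0 3 10 11 9) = [3, 1, 2, 10, 4, 5, 6, 7, 8, 0, 11, 9]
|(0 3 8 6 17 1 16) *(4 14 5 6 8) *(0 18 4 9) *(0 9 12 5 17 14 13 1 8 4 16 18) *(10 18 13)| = 12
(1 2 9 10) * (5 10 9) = [0, 2, 5, 3, 4, 10, 6, 7, 8, 9, 1] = (1 2 5 10)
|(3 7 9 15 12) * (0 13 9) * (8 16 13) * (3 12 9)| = |(0 8 16 13 3 7)(9 15)| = 6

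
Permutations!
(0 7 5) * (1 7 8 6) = [8, 7, 2, 3, 4, 0, 1, 5, 6] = (0 8 6 1 7 5)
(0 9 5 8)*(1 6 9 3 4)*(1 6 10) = [3, 10, 2, 4, 6, 8, 9, 7, 0, 5, 1] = (0 3 4 6 9 5 8)(1 10)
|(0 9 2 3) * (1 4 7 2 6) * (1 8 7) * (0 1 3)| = 6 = |(0 9 6 8 7 2)(1 4 3)|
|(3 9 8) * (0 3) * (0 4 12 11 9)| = 10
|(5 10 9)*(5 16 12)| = 5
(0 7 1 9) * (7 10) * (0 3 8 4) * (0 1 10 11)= [11, 9, 2, 8, 1, 5, 6, 10, 4, 3, 7, 0]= (0 11)(1 9 3 8 4)(7 10)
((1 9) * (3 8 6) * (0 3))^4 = ((0 3 8 6)(1 9))^4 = (9)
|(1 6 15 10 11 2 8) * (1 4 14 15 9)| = |(1 6 9)(2 8 4 14 15 10 11)| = 21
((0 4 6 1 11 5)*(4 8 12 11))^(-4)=(0 8 12 11 5)(1 6 4)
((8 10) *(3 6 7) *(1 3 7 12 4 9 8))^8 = (12)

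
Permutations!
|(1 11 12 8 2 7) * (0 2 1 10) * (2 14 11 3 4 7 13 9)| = |(0 14 11 12 8 1 3 4 7 10)(2 13 9)| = 30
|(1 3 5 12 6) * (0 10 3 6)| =|(0 10 3 5 12)(1 6)| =10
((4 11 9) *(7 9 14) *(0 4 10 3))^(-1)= ((0 4 11 14 7 9 10 3))^(-1)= (0 3 10 9 7 14 11 4)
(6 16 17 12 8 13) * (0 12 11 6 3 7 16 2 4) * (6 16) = (0 12 8 13 3 7 6 2 4)(11 16 17) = [12, 1, 4, 7, 0, 5, 2, 6, 13, 9, 10, 16, 8, 3, 14, 15, 17, 11]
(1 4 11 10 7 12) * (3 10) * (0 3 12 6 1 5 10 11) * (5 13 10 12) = (0 3 11 5 12 13 10 7 6 1 4) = [3, 4, 2, 11, 0, 12, 1, 6, 8, 9, 7, 5, 13, 10]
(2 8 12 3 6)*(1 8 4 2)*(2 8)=[0, 2, 4, 6, 8, 5, 1, 7, 12, 9, 10, 11, 3]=(1 2 4 8 12 3 6)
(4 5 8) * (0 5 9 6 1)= (0 5 8 4 9 6 1)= [5, 0, 2, 3, 9, 8, 1, 7, 4, 6]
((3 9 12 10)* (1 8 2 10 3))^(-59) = ((1 8 2 10)(3 9 12))^(-59) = (1 8 2 10)(3 9 12)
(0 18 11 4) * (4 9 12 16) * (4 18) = [4, 1, 2, 3, 0, 5, 6, 7, 8, 12, 10, 9, 16, 13, 14, 15, 18, 17, 11] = (0 4)(9 12 16 18 11)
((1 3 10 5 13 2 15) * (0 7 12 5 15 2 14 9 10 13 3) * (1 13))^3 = ((0 7 12 5 3 1)(9 10 15 13 14))^3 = (0 5)(1 12)(3 7)(9 13 10 14 15)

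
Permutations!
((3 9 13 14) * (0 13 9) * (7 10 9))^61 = (0 13 14 3)(7 10 9)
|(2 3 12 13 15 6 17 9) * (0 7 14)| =24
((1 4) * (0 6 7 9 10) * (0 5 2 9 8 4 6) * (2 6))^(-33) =(1 10 7)(2 5 8)(4 9 6)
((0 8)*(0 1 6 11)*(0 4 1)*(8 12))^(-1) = ((0 12 8)(1 6 11 4))^(-1) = (0 8 12)(1 4 11 6)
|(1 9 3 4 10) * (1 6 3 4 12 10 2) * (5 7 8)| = 12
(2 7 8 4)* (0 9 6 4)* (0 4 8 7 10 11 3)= (0 9 6 8 4 2 10 11 3)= [9, 1, 10, 0, 2, 5, 8, 7, 4, 6, 11, 3]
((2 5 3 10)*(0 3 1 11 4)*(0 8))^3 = (0 2 11)(1 8 10)(3 5 4)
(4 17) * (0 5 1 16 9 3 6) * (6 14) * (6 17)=(0 5 1 16 9 3 14 17 4 6)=[5, 16, 2, 14, 6, 1, 0, 7, 8, 3, 10, 11, 12, 13, 17, 15, 9, 4]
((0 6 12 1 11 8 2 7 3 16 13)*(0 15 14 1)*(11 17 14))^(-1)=((0 6 12)(1 17 14)(2 7 3 16 13 15 11 8))^(-1)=(0 12 6)(1 14 17)(2 8 11 15 13 16 3 7)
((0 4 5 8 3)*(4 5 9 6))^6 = (9)(0 8)(3 5) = ((0 5 8 3)(4 9 6))^6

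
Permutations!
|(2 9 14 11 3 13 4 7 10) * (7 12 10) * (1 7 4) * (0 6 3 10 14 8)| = 14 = |(0 6 3 13 1 7 4 12 14 11 10 2 9 8)|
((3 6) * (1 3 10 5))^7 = (1 6 5 3 10)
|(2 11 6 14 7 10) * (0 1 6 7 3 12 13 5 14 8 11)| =40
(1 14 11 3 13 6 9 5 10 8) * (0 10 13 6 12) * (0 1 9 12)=[10, 14, 2, 6, 4, 13, 12, 7, 9, 5, 8, 3, 1, 0, 11]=(0 10 8 9 5 13)(1 14 11 3 6 12)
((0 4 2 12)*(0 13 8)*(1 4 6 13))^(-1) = ((0 6 13 8)(1 4 2 12))^(-1) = (0 8 13 6)(1 12 2 4)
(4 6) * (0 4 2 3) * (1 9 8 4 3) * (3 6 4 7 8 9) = (9)(0 6 2 1 3)(7 8) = [6, 3, 1, 0, 4, 5, 2, 8, 7, 9]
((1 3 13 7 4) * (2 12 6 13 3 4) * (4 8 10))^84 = ((1 8 10 4)(2 12 6 13 7))^84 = (2 7 13 6 12)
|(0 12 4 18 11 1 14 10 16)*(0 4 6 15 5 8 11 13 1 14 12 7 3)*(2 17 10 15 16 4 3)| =65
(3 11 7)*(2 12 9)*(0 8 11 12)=[8, 1, 0, 12, 4, 5, 6, 3, 11, 2, 10, 7, 9]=(0 8 11 7 3 12 9 2)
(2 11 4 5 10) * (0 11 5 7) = [11, 1, 5, 3, 7, 10, 6, 0, 8, 9, 2, 4] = (0 11 4 7)(2 5 10)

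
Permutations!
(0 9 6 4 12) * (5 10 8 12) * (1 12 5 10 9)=(0 1 12)(4 10 8 5 9 6)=[1, 12, 2, 3, 10, 9, 4, 7, 5, 6, 8, 11, 0]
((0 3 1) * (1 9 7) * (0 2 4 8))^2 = (0 9 1 4)(2 8 3 7)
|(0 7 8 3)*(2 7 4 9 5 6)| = 9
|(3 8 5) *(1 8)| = |(1 8 5 3)| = 4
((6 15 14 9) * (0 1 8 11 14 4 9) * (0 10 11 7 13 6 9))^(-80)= ((0 1 8 7 13 6 15 4)(10 11 14))^(-80)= (15)(10 11 14)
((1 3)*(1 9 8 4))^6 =(1 3 9 8 4)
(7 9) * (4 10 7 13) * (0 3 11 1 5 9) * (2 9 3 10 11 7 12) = (0 10 12 2 9 13 4 11 1 5 3 7) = [10, 5, 9, 7, 11, 3, 6, 0, 8, 13, 12, 1, 2, 4]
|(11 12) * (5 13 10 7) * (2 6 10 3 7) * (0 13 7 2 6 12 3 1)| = |(0 13 1)(2 12 11 3)(5 7)(6 10)| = 12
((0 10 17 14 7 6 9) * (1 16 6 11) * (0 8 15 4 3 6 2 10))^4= ((1 16 2 10 17 14 7 11)(3 6 9 8 15 4))^4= (1 17)(2 7)(3 15 9)(4 8 6)(10 11)(14 16)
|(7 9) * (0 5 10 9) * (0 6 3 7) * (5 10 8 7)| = 15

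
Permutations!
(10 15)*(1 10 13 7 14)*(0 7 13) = (0 7 14 1 10 15) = [7, 10, 2, 3, 4, 5, 6, 14, 8, 9, 15, 11, 12, 13, 1, 0]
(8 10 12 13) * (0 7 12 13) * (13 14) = [7, 1, 2, 3, 4, 5, 6, 12, 10, 9, 14, 11, 0, 8, 13] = (0 7 12)(8 10 14 13)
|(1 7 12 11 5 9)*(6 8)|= |(1 7 12 11 5 9)(6 8)|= 6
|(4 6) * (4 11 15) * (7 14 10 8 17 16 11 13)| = 11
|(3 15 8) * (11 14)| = 6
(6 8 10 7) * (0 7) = [7, 1, 2, 3, 4, 5, 8, 6, 10, 9, 0] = (0 7 6 8 10)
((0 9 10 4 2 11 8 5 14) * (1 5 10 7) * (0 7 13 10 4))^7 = (0 10 13 9)(1 7 14 5)(2 4 8 11)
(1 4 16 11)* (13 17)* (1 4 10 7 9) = (1 10 7 9)(4 16 11)(13 17) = [0, 10, 2, 3, 16, 5, 6, 9, 8, 1, 7, 4, 12, 17, 14, 15, 11, 13]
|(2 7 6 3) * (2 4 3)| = |(2 7 6)(3 4)| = 6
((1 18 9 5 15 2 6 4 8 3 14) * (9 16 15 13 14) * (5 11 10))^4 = (1 2 3 5 18 6 9 13 16 4 11 14 15 8 10)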